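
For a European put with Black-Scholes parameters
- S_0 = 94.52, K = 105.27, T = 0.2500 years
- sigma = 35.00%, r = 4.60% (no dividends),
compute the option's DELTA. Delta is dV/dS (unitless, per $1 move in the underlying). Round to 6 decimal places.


d1 = -0.4623115768; d2 = -0.6373115768
phi(d1) = 0.3585079189; exp(-qT) = 1.0000000000; exp(-rT) = 0.9885658722
N(-d1) = 0.6780710506
Delta = -exp(-qT) * N(-d1) = -1.0000000000 * 0.6780710506 = -0.678071

Answer: Delta = -0.678071


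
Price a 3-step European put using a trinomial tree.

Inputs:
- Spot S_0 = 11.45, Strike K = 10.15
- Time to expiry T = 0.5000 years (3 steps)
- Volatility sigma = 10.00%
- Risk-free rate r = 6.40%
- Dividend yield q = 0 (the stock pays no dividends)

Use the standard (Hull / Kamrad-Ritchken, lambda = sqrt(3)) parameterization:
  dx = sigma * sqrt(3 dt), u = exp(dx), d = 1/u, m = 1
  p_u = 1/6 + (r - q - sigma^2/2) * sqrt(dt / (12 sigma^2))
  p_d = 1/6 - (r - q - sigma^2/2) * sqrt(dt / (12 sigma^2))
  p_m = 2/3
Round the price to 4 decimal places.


dt = T/N = 0.166667; dx = sigma*sqrt(3*dt) = 0.070711
u = exp(dx) = 1.073271; d = 1/u = 0.931731
p_u = 0.236199, p_m = 0.666667, p_d = 0.097134
Discount per step: exp(-r*dt) = 0.989390
Stock lattice S(k, j) with j the centered position index:
  k=0: S(0,+0) = 11.4500
  k=1: S(1,-1) = 10.6683; S(1,+0) = 11.4500; S(1,+1) = 12.2889
  k=2: S(2,-2) = 9.9400; S(2,-1) = 10.6683; S(2,+0) = 11.4500; S(2,+1) = 12.2889; S(2,+2) = 13.1894
  k=3: S(3,-3) = 9.2614; S(3,-2) = 9.9400; S(3,-1) = 10.6683; S(3,+0) = 11.4500; S(3,+1) = 12.2889; S(3,+2) = 13.1894; S(3,+3) = 14.1558
Terminal payoffs V(N, j) = max(K - S_T, 0):
  V(3,-3) = 0.888577; V(3,-2) = 0.209987; V(3,-1) = 0.000000; V(3,+0) = 0.000000; V(3,+1) = 0.000000; V(3,+2) = 0.000000; V(3,+3) = 0.000000
Backward induction: V(k, j) = exp(-r*dt) * [p_u * V(k+1, j+1) + p_m * V(k+1, j) + p_d * V(k+1, j-1)]
  V(2,-2) = exp(-r*dt) * [p_u*0.000000 + p_m*0.209987 + p_d*0.888577] = 0.223901
  V(2,-1) = exp(-r*dt) * [p_u*0.000000 + p_m*0.000000 + p_d*0.209987] = 0.020181
  V(2,+0) = exp(-r*dt) * [p_u*0.000000 + p_m*0.000000 + p_d*0.000000] = 0.000000
  V(2,+1) = exp(-r*dt) * [p_u*0.000000 + p_m*0.000000 + p_d*0.000000] = 0.000000
  V(2,+2) = exp(-r*dt) * [p_u*0.000000 + p_m*0.000000 + p_d*0.000000] = 0.000000
  V(1,-1) = exp(-r*dt) * [p_u*0.000000 + p_m*0.020181 + p_d*0.223901] = 0.034829
  V(1,+0) = exp(-r*dt) * [p_u*0.000000 + p_m*0.000000 + p_d*0.020181] = 0.001939
  V(1,+1) = exp(-r*dt) * [p_u*0.000000 + p_m*0.000000 + p_d*0.000000] = 0.000000
  V(0,+0) = exp(-r*dt) * [p_u*0.000000 + p_m*0.001939 + p_d*0.034829] = 0.004626

Answer: Price = V(0,0) = 0.0046


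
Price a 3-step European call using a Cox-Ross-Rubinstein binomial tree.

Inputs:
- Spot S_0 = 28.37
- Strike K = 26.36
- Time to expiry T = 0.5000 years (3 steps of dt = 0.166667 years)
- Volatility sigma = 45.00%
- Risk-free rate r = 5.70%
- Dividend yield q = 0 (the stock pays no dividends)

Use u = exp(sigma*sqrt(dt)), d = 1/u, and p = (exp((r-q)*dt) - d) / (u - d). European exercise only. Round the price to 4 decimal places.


dt = T/N = 0.166667
u = exp(sigma*sqrt(dt)) = 1.201669; d = 1/u = 0.832176
p = (exp((r-q)*dt) - d) / (u - d) = 0.480034
Discount per step: exp(-r*dt) = 0.990545
Stock lattice S(k, i) with i counting down-moves:
  k=0: S(0,0) = 28.3700
  k=1: S(1,0) = 34.0914; S(1,1) = 23.6088
  k=2: S(2,0) = 40.9665; S(2,1) = 28.3700; S(2,2) = 19.6467
  k=3: S(3,0) = 49.2282; S(3,1) = 34.0914; S(3,2) = 23.6088; S(3,3) = 16.3495
Terminal payoffs V(N, i) = max(S_T - K, 0):
  V(3,0) = 22.868240; V(3,1) = 7.731360; V(3,2) = 0.000000; V(3,3) = 0.000000
Backward induction: V(k, i) = exp(-r*dt) * [p * V(k+1, i) + (1-p) * V(k+1, i+1)].
  V(2,0) = exp(-r*dt) * [p*22.868240 + (1-p)*7.731360] = 14.855777
  V(2,1) = exp(-r*dt) * [p*7.731360 + (1-p)*0.000000] = 3.676226
  V(2,2) = exp(-r*dt) * [p*0.000000 + (1-p)*0.000000] = 0.000000
  V(1,0) = exp(-r*dt) * [p*14.855777 + (1-p)*3.676226] = 8.957293
  V(1,1) = exp(-r*dt) * [p*3.676226 + (1-p)*0.000000] = 1.748029
  V(0,0) = exp(-r*dt) * [p*8.957293 + (1-p)*1.748029] = 5.159474

Answer: Price = V(0,0) = 5.1595


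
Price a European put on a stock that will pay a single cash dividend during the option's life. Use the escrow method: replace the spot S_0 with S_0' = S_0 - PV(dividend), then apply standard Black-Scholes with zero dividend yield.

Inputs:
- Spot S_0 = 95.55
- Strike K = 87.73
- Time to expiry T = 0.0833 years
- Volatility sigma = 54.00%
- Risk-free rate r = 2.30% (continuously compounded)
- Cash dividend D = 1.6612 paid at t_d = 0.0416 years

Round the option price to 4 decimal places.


PV(D) = D * exp(-r * t_d) = 1.6612 * 0.99904366 = 1.65961132
S_0' = S_0 - PV(D) = 95.5500 - 1.65961132 = 93.89038868
d1 = (ln(S_0'/K) + (r + sigma^2/2)*T) / (sigma*sqrt(T)) = 0.52565521
d2 = d1 - sigma*sqrt(T) = 0.36980182
exp(-rT) = 0.99808593
N(-d1) = 0.29956389; N(-d2) = 0.35576508
P = K * exp(-rT) * N(-d2) - S_0' * N(-d1) = 87.7300 * 0.99808593 * 0.35576508 - 93.89038868 * 0.29956389 = 3.0254

Answer: Price = 3.0254


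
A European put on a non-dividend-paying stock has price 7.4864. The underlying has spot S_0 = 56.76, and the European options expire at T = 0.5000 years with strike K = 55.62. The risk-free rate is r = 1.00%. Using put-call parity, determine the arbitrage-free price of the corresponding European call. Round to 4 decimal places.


Answer: Call price = 8.9038

Derivation:
Put-call parity: C - P = S_0 * exp(-qT) - K * exp(-rT).
S_0 * exp(-qT) = 56.7600 * 1.00000000 = 56.76000000
K * exp(-rT) = 55.6200 * 0.99501248 = 55.34259409
C = P + S*exp(-qT) - K*exp(-rT)
C = 7.4864 + 56.76000000 - 55.34259409 = 8.9038


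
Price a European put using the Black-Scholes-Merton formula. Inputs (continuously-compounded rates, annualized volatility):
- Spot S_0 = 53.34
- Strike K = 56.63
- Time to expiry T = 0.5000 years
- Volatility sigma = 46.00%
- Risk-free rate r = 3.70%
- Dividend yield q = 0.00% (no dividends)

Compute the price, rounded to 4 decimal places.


d1 = (ln(S/K) + (r - q + 0.5*sigma^2) * T) / (sigma * sqrt(T)) = 0.03550180
d2 = d1 - sigma * sqrt(T) = -0.28976732
exp(-rT) = 0.98167007; exp(-qT) = 1.00000000
P = K * exp(-rT) * N(-d2) - S_0 * exp(-qT) * N(-d1)
N(-d1) = 0.48583981; N(-d2) = 0.61400288
P = 56.6300 * 0.98167007 * 0.61400288 - 53.3400 * 1.00000000 * 0.48583981 = 8.2189

Answer: Price = 8.2189


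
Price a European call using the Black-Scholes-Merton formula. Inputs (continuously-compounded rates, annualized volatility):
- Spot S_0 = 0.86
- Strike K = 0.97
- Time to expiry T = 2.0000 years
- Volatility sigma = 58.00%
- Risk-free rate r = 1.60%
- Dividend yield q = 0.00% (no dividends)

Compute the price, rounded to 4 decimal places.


d1 = (ln(S/K) + (r - q + 0.5*sigma^2) * T) / (sigma * sqrt(T)) = 0.30239338
d2 = d1 - sigma * sqrt(T) = -0.51785048
exp(-rT) = 0.96850658; exp(-qT) = 1.00000000
C = S_0 * exp(-qT) * N(d1) - K * exp(-rT) * N(d2)
N(d1) = 0.61882390; N(d2) = 0.30228130
C = 0.8600 * 1.00000000 * 0.61882390 - 0.9700 * 0.96850658 * 0.30228130 = 0.2482

Answer: Price = 0.2482


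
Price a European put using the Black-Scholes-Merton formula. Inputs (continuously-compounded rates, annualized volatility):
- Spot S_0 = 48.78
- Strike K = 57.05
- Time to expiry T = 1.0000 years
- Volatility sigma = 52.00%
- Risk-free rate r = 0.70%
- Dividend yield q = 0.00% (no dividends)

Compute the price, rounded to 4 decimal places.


Answer: Price = 15.1836

Derivation:
d1 = (ln(S/K) + (r - q + 0.5*sigma^2) * T) / (sigma * sqrt(T)) = -0.02770708
d2 = d1 - sigma * sqrt(T) = -0.54770708
exp(-rT) = 0.99302444; exp(-qT) = 1.00000000
P = K * exp(-rT) * N(-d2) - S_0 * exp(-qT) * N(-d1)
N(-d1) = 0.51105211; N(-d2) = 0.70805348
P = 57.0500 * 0.99302444 * 0.70805348 - 48.7800 * 1.00000000 * 0.51105211 = 15.1836


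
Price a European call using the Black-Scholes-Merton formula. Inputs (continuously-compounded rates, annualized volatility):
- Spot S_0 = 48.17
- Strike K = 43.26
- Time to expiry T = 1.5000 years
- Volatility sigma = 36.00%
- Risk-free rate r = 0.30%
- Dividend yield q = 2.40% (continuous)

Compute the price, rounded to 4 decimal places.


Answer: Price = 9.6252

Derivation:
d1 = (ln(S/K) + (r - q + 0.5*sigma^2) * T) / (sigma * sqrt(T)) = 0.39284372
d2 = d1 - sigma * sqrt(T) = -0.04806443
exp(-rT) = 0.99551011; exp(-qT) = 0.96464029
C = S_0 * exp(-qT) * N(d1) - K * exp(-rT) * N(d2)
N(d1) = 0.65278255; N(d2) = 0.48083245
C = 48.1700 * 0.96464029 * 0.65278255 - 43.2600 * 0.99551011 * 0.48083245 = 9.6252


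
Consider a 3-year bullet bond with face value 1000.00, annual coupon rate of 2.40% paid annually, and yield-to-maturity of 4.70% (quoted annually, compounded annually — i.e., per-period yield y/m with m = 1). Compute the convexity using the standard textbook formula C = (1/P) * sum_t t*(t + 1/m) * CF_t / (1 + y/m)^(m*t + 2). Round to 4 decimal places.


Answer: Convexity = 10.5958

Derivation:
Coupon per period c = face * coupon_rate / m = 24.000000
Periods per year m = 1; per-period yield y/m = 0.047000
Number of cashflows N = 3
Cashflows (t years, CF_t, discount factor 1/(1+y/m)^(m*t), PV):
  t = 1.0000: CF_t = 24.000000, DF = 0.955110, PV = 22.922636
  t = 2.0000: CF_t = 24.000000, DF = 0.912235, PV = 21.893635
  t = 3.0000: CF_t = 1024.000000, DF = 0.871284, PV = 892.195260
Price P = sum_t PV_t = 937.011531
Convexity numerator sum_t t*(t + 1/m) * CF_t / (1+y/m)^(m*t + 2):
  t = 1.0000: term = 41.821653
  t = 2.0000: term = 119.832816
  t = 3.0000: term = 9766.698795
Convexity = (1/P) * sum = 9928.353264 / 937.011531 = 10.595764


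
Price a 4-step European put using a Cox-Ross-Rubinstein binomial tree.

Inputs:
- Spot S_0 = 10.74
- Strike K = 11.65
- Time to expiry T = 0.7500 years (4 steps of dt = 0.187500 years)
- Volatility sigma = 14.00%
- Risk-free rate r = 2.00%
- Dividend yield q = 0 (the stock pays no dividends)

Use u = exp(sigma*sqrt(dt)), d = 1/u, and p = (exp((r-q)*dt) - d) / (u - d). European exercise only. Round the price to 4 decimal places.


Answer: Price = V(0,0) = 1.0028

Derivation:
dt = T/N = 0.187500
u = exp(sigma*sqrt(dt)) = 1.062497; d = 1/u = 0.941179
p = (exp((r-q)*dt) - d) / (u - d) = 0.515818
Discount per step: exp(-r*dt) = 0.996257
Stock lattice S(k, i) with i counting down-moves:
  k=0: S(0,0) = 10.7400
  k=1: S(1,0) = 11.4112; S(1,1) = 10.1083
  k=2: S(2,0) = 12.1244; S(2,1) = 10.7400; S(2,2) = 9.5137
  k=3: S(3,0) = 12.8821; S(3,1) = 11.4112; S(3,2) = 10.1083; S(3,3) = 8.9541
  k=4: S(4,0) = 13.6872; S(4,1) = 12.1244; S(4,2) = 10.7400; S(4,3) = 9.5137; S(4,4) = 8.4274
Terminal payoffs V(N, i) = max(K - S_T, 0):
  V(4,0) = 0.000000; V(4,1) = 0.000000; V(4,2) = 0.910000; V(4,3) = 2.136313; V(4,4) = 3.222603
Backward induction: V(k, i) = exp(-r*dt) * [p * V(k+1, i) + (1-p) * V(k+1, i+1)].
  V(3,0) = exp(-r*dt) * [p*0.000000 + (1-p)*0.000000] = 0.000000
  V(3,1) = exp(-r*dt) * [p*0.000000 + (1-p)*0.910000] = 0.438957
  V(3,2) = exp(-r*dt) * [p*0.910000 + (1-p)*2.136313] = 1.498130
  V(3,3) = exp(-r*dt) * [p*2.136313 + (1-p)*3.222603] = 2.652310
  V(2,0) = exp(-r*dt) * [p*0.000000 + (1-p)*0.438957] = 0.211739
  V(2,1) = exp(-r*dt) * [p*0.438957 + (1-p)*1.498130] = 0.948227
  V(2,2) = exp(-r*dt) * [p*1.498130 + (1-p)*2.652310] = 2.049265
  V(1,0) = exp(-r*dt) * [p*0.211739 + (1-p)*0.948227] = 0.566206
  V(1,1) = exp(-r*dt) * [p*0.948227 + (1-p)*2.049265] = 1.475785
  V(0,0) = exp(-r*dt) * [p*0.566206 + (1-p)*1.475785] = 1.002841


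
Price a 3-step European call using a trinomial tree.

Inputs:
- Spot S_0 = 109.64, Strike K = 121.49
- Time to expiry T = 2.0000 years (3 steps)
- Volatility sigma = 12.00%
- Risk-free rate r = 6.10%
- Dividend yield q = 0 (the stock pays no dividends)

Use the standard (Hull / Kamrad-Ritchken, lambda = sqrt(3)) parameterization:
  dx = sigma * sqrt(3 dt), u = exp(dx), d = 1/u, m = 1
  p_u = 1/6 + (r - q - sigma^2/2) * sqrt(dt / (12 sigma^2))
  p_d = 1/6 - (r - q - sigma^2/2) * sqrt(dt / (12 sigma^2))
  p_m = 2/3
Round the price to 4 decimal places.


dt = T/N = 0.666667; dx = sigma*sqrt(3*dt) = 0.169706
u = exp(dx) = 1.184956; d = 1/u = 0.843913
p_u = 0.272340, p_m = 0.666667, p_d = 0.060993
Discount per step: exp(-r*dt) = 0.960149
Stock lattice S(k, j) with j the centered position index:
  k=0: S(0,+0) = 109.6400
  k=1: S(1,-1) = 92.5266; S(1,+0) = 109.6400; S(1,+1) = 129.9186
  k=2: S(2,-2) = 78.0845; S(2,-1) = 92.5266; S(2,+0) = 109.6400; S(2,+1) = 129.9186; S(2,+2) = 153.9478
  k=3: S(3,-3) = 65.8965; S(3,-2) = 78.0845; S(3,-1) = 92.5266; S(3,+0) = 109.6400; S(3,+1) = 129.9186; S(3,+2) = 153.9478; S(3,+3) = 182.4214
Terminal payoffs V(N, j) = max(S_T - K, 0):
  V(3,-3) = 0.000000; V(3,-2) = 0.000000; V(3,-1) = 0.000000; V(3,+0) = 0.000000; V(3,+1) = 8.428574; V(3,+2) = 32.457791; V(3,+3) = 60.931356
Backward induction: V(k, j) = exp(-r*dt) * [p_u * V(k+1, j+1) + p_m * V(k+1, j) + p_d * V(k+1, j-1)]
  V(2,-2) = exp(-r*dt) * [p_u*0.000000 + p_m*0.000000 + p_d*0.000000] = 0.000000
  V(2,-1) = exp(-r*dt) * [p_u*0.000000 + p_m*0.000000 + p_d*0.000000] = 0.000000
  V(2,+0) = exp(-r*dt) * [p_u*8.428574 + p_m*0.000000 + p_d*0.000000] = 2.203961
  V(2,+1) = exp(-r*dt) * [p_u*32.457791 + p_m*8.428574 + p_d*0.000000] = 13.882411
  V(2,+2) = exp(-r*dt) * [p_u*60.931356 + p_m*32.457791 + p_d*8.428574] = 37.202564
  V(1,-1) = exp(-r*dt) * [p_u*2.203961 + p_m*0.000000 + p_d*0.000000] = 0.576307
  V(1,+0) = exp(-r*dt) * [p_u*13.882411 + p_m*2.203961 + p_d*0.000000] = 5.040823
  V(1,+1) = exp(-r*dt) * [p_u*37.202564 + p_m*13.882411 + p_d*2.203961] = 18.743175
  V(0,+0) = exp(-r*dt) * [p_u*18.743175 + p_m*5.040823 + p_d*0.576307] = 8.161472

Answer: Price = V(0,0) = 8.1615


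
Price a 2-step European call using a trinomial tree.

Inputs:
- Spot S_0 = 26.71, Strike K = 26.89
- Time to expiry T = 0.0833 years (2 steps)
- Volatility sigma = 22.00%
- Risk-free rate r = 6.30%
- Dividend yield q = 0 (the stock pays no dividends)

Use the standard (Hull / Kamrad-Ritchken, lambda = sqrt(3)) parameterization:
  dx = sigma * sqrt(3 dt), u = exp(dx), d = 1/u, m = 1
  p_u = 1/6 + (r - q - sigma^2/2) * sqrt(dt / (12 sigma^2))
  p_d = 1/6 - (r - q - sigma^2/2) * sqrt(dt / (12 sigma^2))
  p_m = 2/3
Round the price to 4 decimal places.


dt = T/N = 0.041650; dx = sigma*sqrt(3*dt) = 0.077766
u = exp(dx) = 1.080870; d = 1/u = 0.925181
p_u = 0.177057, p_m = 0.666667, p_d = 0.156276
Discount per step: exp(-r*dt) = 0.997379
Stock lattice S(k, j) with j the centered position index:
  k=0: S(0,+0) = 26.7100
  k=1: S(1,-1) = 24.7116; S(1,+0) = 26.7100; S(1,+1) = 28.8700
  k=2: S(2,-2) = 22.8627; S(2,-1) = 24.7116; S(2,+0) = 26.7100; S(2,+1) = 28.8700; S(2,+2) = 31.2048
Terminal payoffs V(N, j) = max(S_T - K, 0):
  V(2,-2) = 0.000000; V(2,-1) = 0.000000; V(2,+0) = 0.000000; V(2,+1) = 1.980035; V(2,+2) = 4.314752
Backward induction: V(k, j) = exp(-r*dt) * [p_u * V(k+1, j+1) + p_m * V(k+1, j) + p_d * V(k+1, j-1)]
  V(1,-1) = exp(-r*dt) * [p_u*0.000000 + p_m*0.000000 + p_d*0.000000] = 0.000000
  V(1,+0) = exp(-r*dt) * [p_u*1.980035 + p_m*0.000000 + p_d*0.000000] = 0.349660
  V(1,+1) = exp(-r*dt) * [p_u*4.314752 + p_m*1.980035 + p_d*0.000000] = 2.078519
  V(0,+0) = exp(-r*dt) * [p_u*2.078519 + p_m*0.349660 + p_d*0.000000] = 0.599548

Answer: Price = V(0,0) = 0.5995


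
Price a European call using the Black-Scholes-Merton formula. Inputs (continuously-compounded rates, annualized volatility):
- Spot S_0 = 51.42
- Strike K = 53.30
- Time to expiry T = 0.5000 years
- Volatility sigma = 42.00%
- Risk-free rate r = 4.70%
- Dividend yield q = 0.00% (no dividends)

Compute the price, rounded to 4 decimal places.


Answer: Price = 5.7921

Derivation:
d1 = (ln(S/K) + (r - q + 0.5*sigma^2) * T) / (sigma * sqrt(T)) = 0.10670871
d2 = d1 - sigma * sqrt(T) = -0.19027614
exp(-rT) = 0.97677397; exp(-qT) = 1.00000000
C = S_0 * exp(-qT) * N(d1) - K * exp(-rT) * N(d2)
N(d1) = 0.54248996; N(d2) = 0.42454638
C = 51.4200 * 1.00000000 * 0.54248996 - 53.3000 * 0.97677397 * 0.42454638 = 5.7921


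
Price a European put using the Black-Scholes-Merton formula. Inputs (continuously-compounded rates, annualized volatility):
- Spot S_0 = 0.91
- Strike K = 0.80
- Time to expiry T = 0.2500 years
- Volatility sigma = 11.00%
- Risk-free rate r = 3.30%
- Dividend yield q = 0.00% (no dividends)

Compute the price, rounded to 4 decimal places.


d1 = (ln(S/K) + (r - q + 0.5*sigma^2) * T) / (sigma * sqrt(T)) = 2.51991585
d2 = d1 - sigma * sqrt(T) = 2.46491585
exp(-rT) = 0.99178394; exp(-qT) = 1.00000000
P = K * exp(-rT) * N(-d2) - S_0 * exp(-qT) * N(-d1)
N(-d1) = 0.00586914; N(-d2) = 0.00685227
P = 0.8000 * 0.99178394 * 0.00685227 - 0.9100 * 1.00000000 * 0.00586914 = 0.0001

Answer: Price = 0.0001


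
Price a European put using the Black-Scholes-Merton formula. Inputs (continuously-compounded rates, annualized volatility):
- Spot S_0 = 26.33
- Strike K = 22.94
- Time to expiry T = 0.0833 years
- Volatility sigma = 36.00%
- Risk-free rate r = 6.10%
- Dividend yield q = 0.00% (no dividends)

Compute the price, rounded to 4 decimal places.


Answer: Price = 0.0985

Derivation:
d1 = (ln(S/K) + (r - q + 0.5*sigma^2) * T) / (sigma * sqrt(T)) = 1.42736067
d2 = d1 - sigma * sqrt(T) = 1.32345841
exp(-rT) = 0.99493159; exp(-qT) = 1.00000000
P = K * exp(-rT) * N(-d2) - S_0 * exp(-qT) * N(-d1)
N(-d1) = 0.07673798; N(-d2) = 0.09284149
P = 22.9400 * 0.99493159 * 0.09284149 - 26.3300 * 1.00000000 * 0.07673798 = 0.0985


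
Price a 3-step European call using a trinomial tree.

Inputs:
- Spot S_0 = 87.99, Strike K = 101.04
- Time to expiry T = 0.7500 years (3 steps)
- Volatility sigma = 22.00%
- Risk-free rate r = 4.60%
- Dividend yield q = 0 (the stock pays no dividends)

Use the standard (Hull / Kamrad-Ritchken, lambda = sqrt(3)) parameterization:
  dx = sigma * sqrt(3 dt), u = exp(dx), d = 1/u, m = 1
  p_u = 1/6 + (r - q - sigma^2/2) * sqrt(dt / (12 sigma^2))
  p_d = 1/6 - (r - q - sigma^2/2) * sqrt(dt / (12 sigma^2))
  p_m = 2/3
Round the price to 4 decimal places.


Answer: Price = V(0,0) = 3.4118

Derivation:
dt = T/N = 0.250000; dx = sigma*sqrt(3*dt) = 0.190526
u = exp(dx) = 1.209885; d = 1/u = 0.826525
p_u = 0.180969, p_m = 0.666667, p_d = 0.152364
Discount per step: exp(-r*dt) = 0.988566
Stock lattice S(k, j) with j the centered position index:
  k=0: S(0,+0) = 87.9900
  k=1: S(1,-1) = 72.7259; S(1,+0) = 87.9900; S(1,+1) = 106.4578
  k=2: S(2,-2) = 60.1097; S(2,-1) = 72.7259; S(2,+0) = 87.9900; S(2,+1) = 106.4578; S(2,+2) = 128.8017
  k=3: S(3,-3) = 49.6822; S(3,-2) = 60.1097; S(3,-1) = 72.7259; S(3,+0) = 87.9900; S(3,+1) = 106.4578; S(3,+2) = 128.8017; S(3,+3) = 155.8353
Terminal payoffs V(N, j) = max(S_T - K, 0):
  V(3,-3) = 0.000000; V(3,-2) = 0.000000; V(3,-1) = 0.000000; V(3,+0) = 0.000000; V(3,+1) = 5.417810; V(3,+2) = 27.761743; V(3,+3) = 54.795340
Backward induction: V(k, j) = exp(-r*dt) * [p_u * V(k+1, j+1) + p_m * V(k+1, j) + p_d * V(k+1, j-1)]
  V(2,-2) = exp(-r*dt) * [p_u*0.000000 + p_m*0.000000 + p_d*0.000000] = 0.000000
  V(2,-1) = exp(-r*dt) * [p_u*0.000000 + p_m*0.000000 + p_d*0.000000] = 0.000000
  V(2,+0) = exp(-r*dt) * [p_u*5.417810 + p_m*0.000000 + p_d*0.000000] = 0.969246
  V(2,+1) = exp(-r*dt) * [p_u*27.761743 + p_m*5.417810 + p_d*0.000000] = 8.537150
  V(2,+2) = exp(-r*dt) * [p_u*54.795340 + p_m*27.761743 + p_d*5.417810] = 28.915135
  V(1,-1) = exp(-r*dt) * [p_u*0.969246 + p_m*0.000000 + p_d*0.000000] = 0.173398
  V(1,+0) = exp(-r*dt) * [p_u*8.537150 + p_m*0.969246 + p_d*0.000000] = 2.166072
  V(1,+1) = exp(-r*dt) * [p_u*28.915135 + p_m*8.537150 + p_d*0.969246] = 10.945264
  V(0,+0) = exp(-r*dt) * [p_u*10.945264 + p_m*2.166072 + p_d*0.173398] = 3.411762


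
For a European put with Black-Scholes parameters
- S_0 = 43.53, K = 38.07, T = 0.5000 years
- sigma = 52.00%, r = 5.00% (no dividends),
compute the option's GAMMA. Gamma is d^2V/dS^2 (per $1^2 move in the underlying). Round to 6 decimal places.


Answer: Gamma = 0.020613

Derivation:
d1 = 0.6163354434; d2 = 0.2486399171
phi(d1) = 0.3299305100; exp(-qT) = 1.0000000000; exp(-rT) = 0.9753099120
Gamma = exp(-qT) * phi(d1) / (S * sigma * sqrt(T)) = 1.0000000000 * 0.3299305100 / (43.5300 * 0.5200 * 0.7071067812) = 0.020613


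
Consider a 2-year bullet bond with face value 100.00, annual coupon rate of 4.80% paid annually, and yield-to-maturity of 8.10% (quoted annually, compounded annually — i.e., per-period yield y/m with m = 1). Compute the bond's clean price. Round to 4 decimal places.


Answer: Price = 94.1233

Derivation:
Coupon per period c = face * coupon_rate / m = 4.800000
Periods per year m = 1; per-period yield y/m = 0.081000
Number of cashflows N = 2
Cashflows (t years, CF_t, discount factor 1/(1+y/m)^(m*t), PV):
  t = 1.0000: CF_t = 4.800000, DF = 0.925069, PV = 4.440333
  t = 2.0000: CF_t = 104.800000, DF = 0.855753, PV = 89.682952
Price P = sum_t PV_t = 94.123285


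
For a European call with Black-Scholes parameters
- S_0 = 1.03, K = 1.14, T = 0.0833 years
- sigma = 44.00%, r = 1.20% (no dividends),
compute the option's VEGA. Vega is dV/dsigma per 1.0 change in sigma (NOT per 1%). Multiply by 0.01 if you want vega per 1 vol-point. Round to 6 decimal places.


Answer: Vega = 0.091011

Derivation:
d1 = -0.7276574309; d2 = -0.8546490842
phi(d1) = 0.3061496631; exp(-qT) = 1.0000000000; exp(-rT) = 0.9990008994
Vega = S * exp(-qT) * phi(d1) * sqrt(T) = 1.0300 * 1.0000000000 * 0.3061496631 * 0.2886173938 = 0.091011


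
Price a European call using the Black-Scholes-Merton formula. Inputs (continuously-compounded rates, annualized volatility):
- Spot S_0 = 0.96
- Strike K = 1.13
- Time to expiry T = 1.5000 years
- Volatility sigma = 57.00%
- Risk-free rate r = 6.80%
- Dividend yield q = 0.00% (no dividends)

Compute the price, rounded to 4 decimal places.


Answer: Price = 0.2411

Derivation:
d1 = (ln(S/K) + (r - q + 0.5*sigma^2) * T) / (sigma * sqrt(T)) = 0.26161607
d2 = d1 - sigma * sqrt(T) = -0.43648851
exp(-rT) = 0.90302955; exp(-qT) = 1.00000000
C = S_0 * exp(-qT) * N(d1) - K * exp(-rT) * N(d2)
N(d1) = 0.60319127; N(d2) = 0.33124117
C = 0.9600 * 1.00000000 * 0.60319127 - 1.1300 * 0.90302955 * 0.33124117 = 0.2411


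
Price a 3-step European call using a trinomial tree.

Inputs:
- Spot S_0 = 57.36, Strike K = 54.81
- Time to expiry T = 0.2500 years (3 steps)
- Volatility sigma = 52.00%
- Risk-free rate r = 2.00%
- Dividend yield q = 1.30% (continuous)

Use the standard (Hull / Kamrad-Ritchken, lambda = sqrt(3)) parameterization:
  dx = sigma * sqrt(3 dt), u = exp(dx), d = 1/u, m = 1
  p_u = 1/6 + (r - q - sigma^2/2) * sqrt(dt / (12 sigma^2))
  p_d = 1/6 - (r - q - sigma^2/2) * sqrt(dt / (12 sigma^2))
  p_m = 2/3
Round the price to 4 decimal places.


Answer: Price = V(0,0) = 7.0481

Derivation:
dt = T/N = 0.083333; dx = sigma*sqrt(3*dt) = 0.260000
u = exp(dx) = 1.296930; d = 1/u = 0.771052
p_u = 0.146122, p_m = 0.666667, p_d = 0.187212
Discount per step: exp(-r*dt) = 0.998335
Stock lattice S(k, j) with j the centered position index:
  k=0: S(0,+0) = 57.3600
  k=1: S(1,-1) = 44.2275; S(1,+0) = 57.3600; S(1,+1) = 74.3919
  k=2: S(2,-2) = 34.1017; S(2,-1) = 44.2275; S(2,+0) = 57.3600; S(2,+1) = 74.3919; S(2,+2) = 96.4811
  k=3: S(3,-3) = 26.2942; S(3,-2) = 34.1017; S(3,-1) = 44.2275; S(3,+0) = 57.3600; S(3,+1) = 74.3919; S(3,+2) = 96.4811; S(3,+3) = 125.1292
Terminal payoffs V(N, j) = max(S_T - K, 0):
  V(3,-3) = 0.000000; V(3,-2) = 0.000000; V(3,-1) = 0.000000; V(3,+0) = 2.550000; V(3,+1) = 19.581910; V(3,+2) = 41.671106; V(3,+3) = 70.319249
Backward induction: V(k, j) = exp(-r*dt) * [p_u * V(k+1, j+1) + p_m * V(k+1, j) + p_d * V(k+1, j-1)]
  V(2,-2) = exp(-r*dt) * [p_u*0.000000 + p_m*0.000000 + p_d*0.000000] = 0.000000
  V(2,-1) = exp(-r*dt) * [p_u*2.550000 + p_m*0.000000 + p_d*0.000000] = 0.371990
  V(2,+0) = exp(-r*dt) * [p_u*19.581910 + p_m*2.550000 + p_d*0.000000] = 4.553748
  V(2,+1) = exp(-r*dt) * [p_u*41.671106 + p_m*19.581910 + p_d*2.550000] = 19.588378
  V(2,+2) = exp(-r*dt) * [p_u*70.319249 + p_m*41.671106 + p_d*19.581910] = 41.652393
  V(1,-1) = exp(-r*dt) * [p_u*4.553748 + p_m*0.371990 + p_d*0.000000] = 0.911874
  V(1,+0) = exp(-r*dt) * [p_u*19.588378 + p_m*4.553748 + p_d*0.371990] = 5.957824
  V(1,+1) = exp(-r*dt) * [p_u*41.652393 + p_m*19.588378 + p_d*4.553748] = 19.964454
  V(0,+0) = exp(-r*dt) * [p_u*19.964454 + p_m*5.957824 + p_d*0.911874] = 7.048081


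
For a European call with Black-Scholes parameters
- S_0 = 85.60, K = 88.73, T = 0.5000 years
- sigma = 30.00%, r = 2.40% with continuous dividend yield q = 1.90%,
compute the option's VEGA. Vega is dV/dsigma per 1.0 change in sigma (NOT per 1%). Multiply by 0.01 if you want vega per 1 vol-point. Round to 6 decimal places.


d1 = -0.0514432803; d2 = -0.2635753146
phi(d1) = 0.3984147469; exp(-qT) = 0.9905449824; exp(-rT) = 0.9880717129
Vega = S * exp(-qT) * phi(d1) * sqrt(T) = 85.6000 * 0.9905449824 * 0.3984147469 * 0.7071067812 = 23.887372

Answer: Vega = 23.887372


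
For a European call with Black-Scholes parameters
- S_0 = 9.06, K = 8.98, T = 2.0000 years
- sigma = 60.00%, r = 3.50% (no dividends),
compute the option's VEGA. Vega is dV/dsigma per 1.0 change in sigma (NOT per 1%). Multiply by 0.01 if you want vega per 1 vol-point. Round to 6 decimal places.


Answer: Vega = 4.471616

Derivation:
d1 = 0.5172123568; d2 = -0.3313157807
phi(d1) = 0.3489966889; exp(-qT) = 1.0000000000; exp(-rT) = 0.9323938199
Vega = S * exp(-qT) * phi(d1) * sqrt(T) = 9.0600 * 1.0000000000 * 0.3489966889 * 1.4142135624 = 4.471616


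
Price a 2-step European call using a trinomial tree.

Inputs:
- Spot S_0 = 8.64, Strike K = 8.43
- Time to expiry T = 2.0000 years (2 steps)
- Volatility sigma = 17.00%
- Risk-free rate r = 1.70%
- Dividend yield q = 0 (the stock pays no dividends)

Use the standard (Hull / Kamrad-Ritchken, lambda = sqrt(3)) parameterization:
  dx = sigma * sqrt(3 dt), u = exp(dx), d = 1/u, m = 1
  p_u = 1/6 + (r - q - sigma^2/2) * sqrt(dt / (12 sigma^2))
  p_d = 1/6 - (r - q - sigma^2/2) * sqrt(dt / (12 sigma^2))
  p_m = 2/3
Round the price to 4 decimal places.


dt = T/N = 1.000000; dx = sigma*sqrt(3*dt) = 0.294449
u = exp(dx) = 1.342386; d = 1/u = 0.744942
p_u = 0.170997, p_m = 0.666667, p_d = 0.162337
Discount per step: exp(-r*dt) = 0.983144
Stock lattice S(k, j) with j the centered position index:
  k=0: S(0,+0) = 8.6400
  k=1: S(1,-1) = 6.4363; S(1,+0) = 8.6400; S(1,+1) = 11.5982
  k=2: S(2,-2) = 4.7947; S(2,-1) = 6.4363; S(2,+0) = 8.6400; S(2,+1) = 11.5982; S(2,+2) = 15.5693
Terminal payoffs V(N, j) = max(S_T - K, 0):
  V(2,-2) = 0.000000; V(2,-1) = 0.000000; V(2,+0) = 0.210000; V(2,+1) = 3.168215; V(2,+2) = 7.139282
Backward induction: V(k, j) = exp(-r*dt) * [p_u * V(k+1, j+1) + p_m * V(k+1, j) + p_d * V(k+1, j-1)]
  V(1,-1) = exp(-r*dt) * [p_u*0.210000 + p_m*0.000000 + p_d*0.000000] = 0.035304
  V(1,+0) = exp(-r*dt) * [p_u*3.168215 + p_m*0.210000 + p_d*0.000000] = 0.670263
  V(1,+1) = exp(-r*dt) * [p_u*7.139282 + p_m*3.168215 + p_d*0.210000] = 3.310273
  V(0,+0) = exp(-r*dt) * [p_u*3.310273 + p_m*0.670263 + p_d*0.035304] = 1.001449

Answer: Price = V(0,0) = 1.0014


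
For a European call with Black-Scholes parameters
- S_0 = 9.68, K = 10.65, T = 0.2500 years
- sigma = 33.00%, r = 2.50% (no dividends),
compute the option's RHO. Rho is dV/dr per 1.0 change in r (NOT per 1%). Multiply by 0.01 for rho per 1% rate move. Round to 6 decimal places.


Answer: Rho = 0.705167

Derivation:
d1 = -0.4583969143; d2 = -0.6233969143
phi(d1) = 0.3591545798; exp(-qT) = 1.0000000000; exp(-rT) = 0.9937694906
N(d2) = 0.2665118626
Rho = K*T*exp(-rT)*N(d2) = 10.6500 * 0.2500 * 0.9937694906 * 0.2665118626 = 0.705167


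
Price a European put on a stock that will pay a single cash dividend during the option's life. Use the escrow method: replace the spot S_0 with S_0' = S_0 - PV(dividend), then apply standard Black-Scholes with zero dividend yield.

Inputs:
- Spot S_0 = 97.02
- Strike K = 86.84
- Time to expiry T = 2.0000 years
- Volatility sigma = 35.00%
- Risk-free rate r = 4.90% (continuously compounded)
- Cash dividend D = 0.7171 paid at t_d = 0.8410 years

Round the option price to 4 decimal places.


Answer: Price = 9.6782

Derivation:
PV(D) = D * exp(-r * t_d) = 0.7171 * 0.95962855 = 0.68814963
S_0' = S_0 - PV(D) = 97.0200 - 0.68814963 = 96.33185037
d1 = (ln(S_0'/K) + (r + sigma^2/2)*T) / (sigma*sqrt(T)) = 0.65504687
d2 = d1 - sigma*sqrt(T) = 0.16007213
exp(-rT) = 0.90664890
N(-d1) = 0.25621879; N(-d2) = 0.43641213
P = K * exp(-rT) * N(-d2) - S_0' * N(-d1) = 86.8400 * 0.90664890 * 0.43641213 - 96.33185037 * 0.25621879 = 9.6782


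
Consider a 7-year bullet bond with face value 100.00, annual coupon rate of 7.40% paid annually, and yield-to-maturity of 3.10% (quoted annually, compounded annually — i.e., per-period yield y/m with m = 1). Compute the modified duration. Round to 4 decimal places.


Answer: Modified duration = 5.6917

Derivation:
Coupon per period c = face * coupon_rate / m = 7.400000
Periods per year m = 1; per-period yield y/m = 0.031000
Number of cashflows N = 7
Cashflows (t years, CF_t, discount factor 1/(1+y/m)^(m*t), PV):
  t = 1.0000: CF_t = 7.400000, DF = 0.969932, PV = 7.177498
  t = 2.0000: CF_t = 7.400000, DF = 0.940768, PV = 6.961685
  t = 3.0000: CF_t = 7.400000, DF = 0.912481, PV = 6.752362
  t = 4.0000: CF_t = 7.400000, DF = 0.885045, PV = 6.549333
  t = 5.0000: CF_t = 7.400000, DF = 0.858434, PV = 6.352408
  t = 6.0000: CF_t = 7.400000, DF = 0.832622, PV = 6.161405
  t = 7.0000: CF_t = 107.400000, DF = 0.807587, PV = 86.734849
Price P = sum_t PV_t = 126.689539
First compute Macaulay numerator sum_t t * PV_t:
  t * PV_t at t = 1.0000: 7.177498
  t * PV_t at t = 2.0000: 13.923371
  t * PV_t at t = 3.0000: 20.257086
  t * PV_t at t = 4.0000: 26.197331
  t * PV_t at t = 5.0000: 31.762041
  t * PV_t at t = 6.0000: 36.968428
  t * PV_t at t = 7.0000: 607.143940
Macaulay duration D = 743.429694 / 126.689539 = 5.868122
Modified duration = D / (1 + y/m) = 5.868122 / (1 + 0.031000) = 5.691680


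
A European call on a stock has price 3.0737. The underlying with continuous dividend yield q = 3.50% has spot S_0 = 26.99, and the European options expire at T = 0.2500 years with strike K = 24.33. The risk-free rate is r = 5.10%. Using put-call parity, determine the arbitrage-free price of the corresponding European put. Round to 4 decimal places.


Put-call parity: C - P = S_0 * exp(-qT) - K * exp(-rT).
S_0 * exp(-qT) = 26.9900 * 0.99128817 = 26.75486770
K * exp(-rT) = 24.3300 * 0.98733094 = 24.02176169
P = C - S*exp(-qT) + K*exp(-rT)
P = 3.0737 - 26.75486770 + 24.02176169 = 0.3406

Answer: Put price = 0.3406


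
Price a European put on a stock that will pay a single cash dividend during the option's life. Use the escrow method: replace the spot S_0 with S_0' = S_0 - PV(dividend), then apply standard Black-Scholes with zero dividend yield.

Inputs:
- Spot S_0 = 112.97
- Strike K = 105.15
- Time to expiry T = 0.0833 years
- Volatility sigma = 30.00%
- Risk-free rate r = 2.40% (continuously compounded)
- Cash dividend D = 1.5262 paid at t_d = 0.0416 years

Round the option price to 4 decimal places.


Answer: Price = 1.3493

Derivation:
PV(D) = D * exp(-r * t_d) = 1.5262 * 0.99900210 = 1.52467700
S_0' = S_0 - PV(D) = 112.9700 - 1.52467700 = 111.44532300
d1 = (ln(S_0'/K) + (r + sigma^2/2)*T) / (sigma*sqrt(T)) = 0.73793071
d2 = d1 - sigma*sqrt(T) = 0.65134550
exp(-rT) = 0.99800280
N(-d1) = 0.23027828; N(-d2) = 0.25741174
P = K * exp(-rT) * N(-d2) - S_0' * N(-d1) = 105.1500 * 0.99800280 * 0.25741174 - 111.44532300 * 0.23027828 = 1.3493


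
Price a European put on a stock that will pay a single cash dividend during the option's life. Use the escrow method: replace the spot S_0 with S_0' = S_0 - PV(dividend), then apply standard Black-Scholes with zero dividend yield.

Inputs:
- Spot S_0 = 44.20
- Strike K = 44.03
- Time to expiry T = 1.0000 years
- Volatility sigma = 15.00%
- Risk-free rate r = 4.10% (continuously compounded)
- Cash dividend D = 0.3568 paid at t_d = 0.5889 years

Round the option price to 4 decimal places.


Answer: Price = 1.8564

Derivation:
PV(D) = D * exp(-r * t_d) = 0.3568 * 0.97614426 = 0.34828827
S_0' = S_0 - PV(D) = 44.2000 - 0.34828827 = 43.85171173
d1 = (ln(S_0'/K) + (r + sigma^2/2)*T) / (sigma*sqrt(T)) = 0.32128356
d2 = d1 - sigma*sqrt(T) = 0.17128356
exp(-rT) = 0.95982913
N(-d1) = 0.37399776; N(-d2) = 0.43200040
P = K * exp(-rT) * N(-d2) - S_0' * N(-d1) = 44.0300 * 0.95982913 * 0.43200040 - 43.85171173 * 0.37399776 = 1.8564


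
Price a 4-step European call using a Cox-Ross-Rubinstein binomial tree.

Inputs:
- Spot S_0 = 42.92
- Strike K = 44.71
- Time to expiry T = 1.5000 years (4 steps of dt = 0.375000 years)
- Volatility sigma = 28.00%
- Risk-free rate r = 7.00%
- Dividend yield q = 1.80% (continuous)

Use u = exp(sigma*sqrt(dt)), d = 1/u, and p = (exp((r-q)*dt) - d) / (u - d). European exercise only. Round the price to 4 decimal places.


dt = T/N = 0.375000
u = exp(sigma*sqrt(dt)) = 1.187042; d = 1/u = 0.842430
p = (exp((r-q)*dt) - d) / (u - d) = 0.514379
Discount per step: exp(-r*dt) = 0.974092
Stock lattice S(k, i) with i counting down-moves:
  k=0: S(0,0) = 42.9200
  k=1: S(1,0) = 50.9478; S(1,1) = 36.1571
  k=2: S(2,0) = 60.4772; S(2,1) = 42.9200; S(2,2) = 30.4598
  k=3: S(3,0) = 71.7890; S(3,1) = 50.9478; S(3,2) = 36.1571; S(3,3) = 25.6603
  k=4: S(4,0) = 85.2165; S(4,1) = 60.4772; S(4,2) = 42.9200; S(4,3) = 30.4598; S(4,4) = 21.6170
Terminal payoffs V(N, i) = max(S_T - K, 0):
  V(4,0) = 40.506497; V(4,1) = 15.767203; V(4,2) = 0.000000; V(4,3) = 0.000000; V(4,4) = 0.000000
Backward induction: V(k, i) = exp(-r*dt) * [p * V(k+1, i) + (1-p) * V(k+1, i+1)].
  V(3,0) = exp(-r*dt) * [p*40.506497 + (1-p)*15.767203] = 27.754388
  V(3,1) = exp(-r*dt) * [p*15.767203 + (1-p)*0.000000] = 7.900199
  V(3,2) = exp(-r*dt) * [p*0.000000 + (1-p)*0.000000] = 0.000000
  V(3,3) = exp(-r*dt) * [p*0.000000 + (1-p)*0.000000] = 0.000000
  V(2,0) = exp(-r*dt) * [p*27.754388 + (1-p)*7.900199] = 17.643511
  V(2,1) = exp(-r*dt) * [p*7.900199 + (1-p)*0.000000] = 3.958416
  V(2,2) = exp(-r*dt) * [p*0.000000 + (1-p)*0.000000] = 0.000000
  V(1,0) = exp(-r*dt) * [p*17.643511 + (1-p)*3.958416] = 10.712812
  V(1,1) = exp(-r*dt) * [p*3.958416 + (1-p)*0.000000] = 1.983375
  V(0,0) = exp(-r*dt) * [p*10.712812 + (1-p)*1.983375] = 6.305896

Answer: Price = V(0,0) = 6.3059


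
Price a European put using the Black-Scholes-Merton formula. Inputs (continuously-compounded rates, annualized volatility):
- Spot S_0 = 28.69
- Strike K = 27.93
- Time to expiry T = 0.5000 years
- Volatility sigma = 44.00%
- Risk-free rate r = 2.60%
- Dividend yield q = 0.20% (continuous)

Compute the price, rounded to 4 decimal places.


d1 = (ln(S/K) + (r - q + 0.5*sigma^2) * T) / (sigma * sqrt(T)) = 0.28042328
d2 = d1 - sigma * sqrt(T) = -0.03070370
exp(-rT) = 0.98708414; exp(-qT) = 0.99900050
P = K * exp(-rT) * N(-d2) - S_0 * exp(-qT) * N(-d1)
N(-d1) = 0.38957639; N(-d2) = 0.51224708
P = 27.9300 * 0.98708414 * 0.51224708 - 28.6900 * 0.99900050 * 0.38957639 = 2.9565

Answer: Price = 2.9565


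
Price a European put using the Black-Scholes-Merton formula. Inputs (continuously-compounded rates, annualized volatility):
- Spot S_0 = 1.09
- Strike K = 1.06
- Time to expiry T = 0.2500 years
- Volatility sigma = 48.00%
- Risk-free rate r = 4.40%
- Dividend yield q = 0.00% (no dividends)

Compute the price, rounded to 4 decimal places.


Answer: Price = 0.0827

Derivation:
d1 = (ln(S/K) + (r - q + 0.5*sigma^2) * T) / (sigma * sqrt(T)) = 0.28211995
d2 = d1 - sigma * sqrt(T) = 0.04211995
exp(-rT) = 0.98906028; exp(-qT) = 1.00000000
P = K * exp(-rT) * N(-d2) - S_0 * exp(-qT) * N(-d1)
N(-d1) = 0.38892577; N(-d2) = 0.48320154
P = 1.0600 * 0.98906028 * 0.48320154 - 1.0900 * 1.00000000 * 0.38892577 = 0.0827


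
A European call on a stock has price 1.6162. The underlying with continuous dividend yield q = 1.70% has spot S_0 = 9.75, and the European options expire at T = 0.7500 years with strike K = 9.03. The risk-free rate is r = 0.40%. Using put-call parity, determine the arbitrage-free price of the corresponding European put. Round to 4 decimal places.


Put-call parity: C - P = S_0 * exp(-qT) - K * exp(-rT).
S_0 * exp(-qT) = 9.7500 * 0.98733094 = 9.62647663
K * exp(-rT) = 9.0300 * 0.99700450 = 9.00295059
P = C - S*exp(-qT) + K*exp(-rT)
P = 1.6162 - 9.62647663 + 9.00295059 = 0.9927

Answer: Put price = 0.9927


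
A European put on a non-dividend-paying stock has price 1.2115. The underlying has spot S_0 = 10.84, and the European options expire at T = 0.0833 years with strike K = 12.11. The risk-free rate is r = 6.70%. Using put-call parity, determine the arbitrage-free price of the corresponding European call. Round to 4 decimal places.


Put-call parity: C - P = S_0 * exp(-qT) - K * exp(-rT).
S_0 * exp(-qT) = 10.8400 * 1.00000000 = 10.84000000
K * exp(-rT) = 12.1100 * 0.99443445 = 12.04260113
C = P + S*exp(-qT) - K*exp(-rT)
C = 1.2115 + 10.84000000 - 12.04260113 = 0.0089

Answer: Call price = 0.0089


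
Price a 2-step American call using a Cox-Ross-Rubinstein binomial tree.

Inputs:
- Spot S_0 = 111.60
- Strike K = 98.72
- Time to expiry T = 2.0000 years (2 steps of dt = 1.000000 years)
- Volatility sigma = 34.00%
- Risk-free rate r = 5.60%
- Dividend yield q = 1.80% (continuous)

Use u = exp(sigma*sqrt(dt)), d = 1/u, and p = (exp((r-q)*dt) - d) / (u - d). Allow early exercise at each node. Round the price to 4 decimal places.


Answer: Price = V(0,0) = 29.9199

Derivation:
dt = T/N = 1.000000
u = exp(sigma*sqrt(dt)) = 1.404948; d = 1/u = 0.711770
p = (exp((r-q)*dt) - d) / (u - d) = 0.471684
Discount per step: exp(-r*dt) = 0.945539
Stock lattice S(k, i) with i counting down-moves:
  k=0: S(0,0) = 111.6000
  k=1: S(1,0) = 156.7922; S(1,1) = 79.4336
  k=2: S(2,0) = 220.2848; S(2,1) = 111.6000; S(2,2) = 56.5385
Terminal payoffs V(N, i) = max(S_T - K, 0):
  V(2,0) = 121.564755; V(2,1) = 12.880000; V(2,2) = 0.000000
Backward induction: V(k, i) = exp(-r*dt) * [p * V(k+1, i) + (1-p) * V(k+1, i+1)]; then take max(V_cont, immediate exercise) for American.
  V(1,0) = exp(-r*dt) * [p*121.564755 + (1-p)*12.880000] = 60.651518; exercise = 58.072151; V(1,0) = max -> 60.651518
  V(1,1) = exp(-r*dt) * [p*12.880000 + (1-p)*0.000000] = 5.744429; exercise = 0.000000; V(1,1) = max -> 5.744429
  V(0,0) = exp(-r*dt) * [p*60.651518 + (1-p)*5.744429] = 29.919928; exercise = 12.880000; V(0,0) = max -> 29.919928


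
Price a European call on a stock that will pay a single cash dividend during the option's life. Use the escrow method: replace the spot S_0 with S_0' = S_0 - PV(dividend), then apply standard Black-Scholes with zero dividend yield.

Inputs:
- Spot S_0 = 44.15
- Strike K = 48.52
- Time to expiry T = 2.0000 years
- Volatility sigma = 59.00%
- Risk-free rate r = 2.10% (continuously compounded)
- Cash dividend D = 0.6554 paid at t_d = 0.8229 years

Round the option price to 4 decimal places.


Answer: Price = 13.0958

Derivation:
PV(D) = D * exp(-r * t_d) = 0.6554 * 0.98286756 = 0.64417140
S_0' = S_0 - PV(D) = 44.1500 - 0.64417140 = 43.50582860
d1 = (ln(S_0'/K) + (r + sigma^2/2)*T) / (sigma*sqrt(T)) = 0.33679716
d2 = d1 - sigma*sqrt(T) = -0.49758884
exp(-rT) = 0.95886978
N(d1) = 0.63186509; N(d2) = 0.30938694
C = S_0' * N(d1) - K * exp(-rT) * N(d2) = 43.50582860 * 0.63186509 - 48.5200 * 0.95886978 * 0.30938694 = 13.0958


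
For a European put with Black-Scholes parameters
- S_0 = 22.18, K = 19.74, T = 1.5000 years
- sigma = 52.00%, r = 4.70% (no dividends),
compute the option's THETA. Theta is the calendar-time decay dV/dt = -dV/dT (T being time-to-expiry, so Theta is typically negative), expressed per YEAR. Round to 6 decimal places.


Answer: Theta = -1.116678

Derivation:
d1 = 0.6121274049; d2 = -0.0247399282
phi(d1) = 0.3307843875; exp(-qT) = 1.0000000000; exp(-rT) = 0.9319277395
Theta = -S*exp(-qT)*phi(d1)*sigma/(2*sqrt(T)) + r*K*exp(-rT)*N(-d2) - q*S*exp(-qT)*N(-d1)
N(-d1) = 0.2702267336; N(-d2) = 0.5098687966; sqrt(T) = 1.2247448714
Term 1 = -22.1800 * 1.0000000000 * 0.3307843875 * 0.5200 / (2 * 1.2247448714) = -1.5575222647
Term 2 = 0.0470 * 19.7400 * 0.9319277395 * 0.5098687966 = 0.4408447567
Term 3 = 0 (no dividend yield, q = 0)
Theta = -1.5575222647 + (0.4408447567) + (0.0000000000) = -1.116678


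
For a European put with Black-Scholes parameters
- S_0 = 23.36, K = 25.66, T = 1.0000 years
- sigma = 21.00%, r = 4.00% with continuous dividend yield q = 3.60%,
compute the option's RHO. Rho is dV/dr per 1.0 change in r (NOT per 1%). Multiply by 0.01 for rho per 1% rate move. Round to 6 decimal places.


Answer: Rho = -17.332393

Derivation:
d1 = -0.3231342916; d2 = -0.5331342916
phi(d1) = 0.3786486993; exp(-qT) = 0.9646402935; exp(-rT) = 0.9607894392
N(-d2) = 0.7030296886
Rho = -K*T*exp(-rT)*N(-d2) = -25.6600 * 1.0000 * 0.9607894392 * 0.7030296886 = -17.332393
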